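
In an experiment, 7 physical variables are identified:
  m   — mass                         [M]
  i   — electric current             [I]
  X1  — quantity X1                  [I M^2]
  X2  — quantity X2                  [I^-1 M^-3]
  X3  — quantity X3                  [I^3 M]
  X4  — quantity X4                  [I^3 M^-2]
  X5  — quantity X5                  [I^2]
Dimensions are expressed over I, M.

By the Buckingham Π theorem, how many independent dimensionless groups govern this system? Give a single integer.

5

Write exponents as rows I,M / cols m,i,X1,X2,X3,X4,X5:
  I: [ 0  1  1 -1  3  3  2]
  M: [ 1  0  2 -3  1 -2  0]
Row reduction gives pivot columns m,i; rank = 2
7 vars − rank 2 = 5 Π groups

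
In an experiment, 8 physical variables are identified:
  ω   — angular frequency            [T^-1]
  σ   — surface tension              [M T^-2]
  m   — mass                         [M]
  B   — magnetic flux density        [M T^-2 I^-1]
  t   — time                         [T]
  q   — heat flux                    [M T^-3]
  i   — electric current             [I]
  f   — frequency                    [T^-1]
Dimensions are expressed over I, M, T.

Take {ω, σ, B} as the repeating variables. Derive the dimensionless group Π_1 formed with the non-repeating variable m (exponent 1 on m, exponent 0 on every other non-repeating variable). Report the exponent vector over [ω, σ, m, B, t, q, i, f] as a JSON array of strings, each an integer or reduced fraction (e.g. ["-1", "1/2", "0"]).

["2", "-1", "1", "0", "0", "0", "0", "0"]

Exponent matrix [I,M,T] × [ω,σ,m,B,t,q,i,f]:
  I: [ 0  0  0 -1  0  0  1  0]
  M: [ 0  1  1  1  0  1  0  0]
  T: [-1 -2  0 -2  1 -3  0 -1]
Row reduction gives pivot columns ω,σ,B; rank = 3
Repeat: ω,σ,B; free: m,t,q,i,f
RREF:
  r0: [   1    0   -2    0   -1    1    0    1]
  r1: [   0    1    1    0    0    1    1    0]
  r2: [   0    0    0    1    0    0   -1    0]
Fix exponent of m at 1, t at 0, q at 0, i at 0, f at 0; solve each RREF row for its pivot's exponent:
  r0: exp(ω) + (-2)·1 = 0 ⇒ exp(ω) = 2
  r1: exp(σ) + (1)·1 = 0 ⇒ exp(σ) = -1
  r2: exp(B) + (0)·1 = 0 ⇒ exp(B) = 0
Π_1 = ω^2 · σ^-1 · m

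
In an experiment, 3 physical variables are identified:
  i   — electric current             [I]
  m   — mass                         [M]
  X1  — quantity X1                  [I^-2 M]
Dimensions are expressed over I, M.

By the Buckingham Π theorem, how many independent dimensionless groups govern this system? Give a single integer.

Write exponents as rows I,M / cols i,m,X1:
  I: [ 1  0 -2]
  M: [ 0  1  1]
RREF → pivots at {i,m} ⇒ r = 2
n=3, r=2 ⇒ 1 dimensionless group

1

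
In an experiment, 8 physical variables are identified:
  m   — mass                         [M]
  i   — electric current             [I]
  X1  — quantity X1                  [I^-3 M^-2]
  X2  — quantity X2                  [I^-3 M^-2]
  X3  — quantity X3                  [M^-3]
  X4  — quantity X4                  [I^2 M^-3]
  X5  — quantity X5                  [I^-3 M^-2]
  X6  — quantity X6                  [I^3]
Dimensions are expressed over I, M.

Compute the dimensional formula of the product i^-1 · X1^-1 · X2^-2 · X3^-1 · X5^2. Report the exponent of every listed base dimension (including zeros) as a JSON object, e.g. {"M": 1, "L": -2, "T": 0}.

{"I": 2, "M": 5}

Exponent matrix [I,M] × [m,i,X1,X2,X3,X4,X5,X6]:
  I: [ 0  1 -3 -3  0  2 -3  3]
  M: [ 1  0 -2 -2 -3 -3 -2  0]
  [I]: (-1)·1+(-1)·-3+(-2)·-3+(-1)·0+(2)·-3 = 2
  [M]: (-1)·0+(-1)·-2+(-2)·-2+(-1)·-3+(2)·-2 = 5
⇒ I^2 M^5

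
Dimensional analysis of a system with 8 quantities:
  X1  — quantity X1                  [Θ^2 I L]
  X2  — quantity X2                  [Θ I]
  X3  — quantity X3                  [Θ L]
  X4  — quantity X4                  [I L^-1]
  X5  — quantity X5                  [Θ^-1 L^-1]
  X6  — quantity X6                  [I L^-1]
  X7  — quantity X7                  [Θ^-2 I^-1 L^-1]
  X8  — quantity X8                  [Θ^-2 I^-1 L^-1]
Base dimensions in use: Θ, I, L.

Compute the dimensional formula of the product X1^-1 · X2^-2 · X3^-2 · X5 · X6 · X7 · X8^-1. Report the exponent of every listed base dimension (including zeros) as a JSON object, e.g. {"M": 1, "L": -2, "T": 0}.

{"Θ": -7, "I": -2, "L": -5}

Write exponents as rows Θ,I,L / cols X1,X2,X3,X4,X5,X6,X7,X8:
  Θ: [ 2  1  1  0 -1  0 -2 -2]
  I: [ 1  1  0  1  0  1 -1 -1]
  L: [ 1  0  1 -1 -1 -1 -1 -1]
  [Θ]: (-1)·2+(-2)·1+(-2)·1+(1)·-1+(1)·0+(1)·-2+(-1)·-2 = -7
  [I]: (-1)·1+(-2)·1+(-2)·0+(1)·0+(1)·1+(1)·-1+(-1)·-1 = -2
  [L]: (-1)·1+(-2)·0+(-2)·1+(1)·-1+(1)·-1+(1)·-1+(-1)·-1 = -5
⇒ Θ^-7 I^-2 L^-5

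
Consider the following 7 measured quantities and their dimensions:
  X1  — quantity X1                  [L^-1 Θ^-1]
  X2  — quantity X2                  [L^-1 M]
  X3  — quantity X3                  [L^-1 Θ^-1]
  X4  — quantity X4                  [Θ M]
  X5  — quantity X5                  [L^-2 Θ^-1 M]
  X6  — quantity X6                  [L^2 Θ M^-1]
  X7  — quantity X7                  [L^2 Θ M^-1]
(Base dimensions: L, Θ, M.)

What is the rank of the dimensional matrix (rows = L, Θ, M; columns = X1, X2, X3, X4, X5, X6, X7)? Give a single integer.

Exponent matrix [L,Θ,M] × [X1,X2,X3,X4,X5,X6,X7]:
  L: [-1 -1 -1  0 -2  2  2]
  Θ: [-1  0 -1  1 -1  1  1]
  M: [ 0  1  0  1  1 -1 -1]
RREF → pivots at {X1,X2} ⇒ r = 2

2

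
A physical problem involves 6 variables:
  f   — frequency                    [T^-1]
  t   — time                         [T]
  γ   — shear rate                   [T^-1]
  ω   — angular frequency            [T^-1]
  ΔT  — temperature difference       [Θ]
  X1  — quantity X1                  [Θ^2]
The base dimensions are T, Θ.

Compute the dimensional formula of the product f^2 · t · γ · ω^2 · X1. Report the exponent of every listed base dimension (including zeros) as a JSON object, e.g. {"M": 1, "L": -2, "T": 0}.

Write exponents as rows T,Θ / cols f,t,γ,ω,ΔT,X1:
  T: [-1  1 -1 -1  0  0]
  Θ: [ 0  0  0  0  1  2]
  [T]: (2)·-1+(1)·1+(1)·-1+(2)·-1+(1)·0 = -4
  [Θ]: (2)·0+(1)·0+(1)·0+(2)·0+(1)·2 = 2
⇒ T^-4 Θ^2

{"T": -4, "Θ": 2}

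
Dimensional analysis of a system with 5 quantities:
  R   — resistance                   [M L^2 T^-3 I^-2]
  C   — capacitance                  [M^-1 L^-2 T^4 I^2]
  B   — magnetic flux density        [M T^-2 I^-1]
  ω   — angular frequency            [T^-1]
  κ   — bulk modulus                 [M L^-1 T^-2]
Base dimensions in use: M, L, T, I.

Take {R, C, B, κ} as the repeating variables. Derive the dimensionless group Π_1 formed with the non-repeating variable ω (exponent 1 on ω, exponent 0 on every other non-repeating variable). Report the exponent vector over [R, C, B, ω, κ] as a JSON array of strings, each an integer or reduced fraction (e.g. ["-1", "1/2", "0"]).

["1", "1", "0", "1", "0"]

Write exponents as rows M,L,T,I / cols R,C,B,ω,κ:
  M: [ 1 -1  1  0  1]
  L: [ 2 -2  0  0 -1]
  T: [-3  4 -2 -1 -2]
  I: [-2  2 -1  0  0]
Row reduction gives pivot columns R,C,B,κ; rank = 4
Pivot set = {R,C,B,κ}, free = {ω}
RREF:
  r0: [   1    0    0   -1    0]
  r1: [   0    1    0   -1    0]
  r2: [   0    0    1    0    0]
  r3: [   0    0    0    0    1]
Fix exponent of ω at 1; solve each RREF row for its pivot's exponent:
  r0: exp(R) + (-1)·1 = 0 ⇒ exp(R) = 1
  r1: exp(C) + (-1)·1 = 0 ⇒ exp(C) = 1
  r2: exp(B) + (0)·1 = 0 ⇒ exp(B) = 0
  r3: exp(κ) + (0)·1 = 0 ⇒ exp(κ) = 0
Π_1 = R · C · ω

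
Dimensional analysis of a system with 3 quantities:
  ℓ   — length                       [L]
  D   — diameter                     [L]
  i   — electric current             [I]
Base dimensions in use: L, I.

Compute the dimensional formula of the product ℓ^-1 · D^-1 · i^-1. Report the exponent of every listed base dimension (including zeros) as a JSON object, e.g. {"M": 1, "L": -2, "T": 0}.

{"L": -2, "I": -1}

Exponent matrix [L,I] × [ℓ,D,i]:
  L: [ 1  1  0]
  I: [ 0  0  1]
  [L]: (-1)·1+(-1)·1+(-1)·0 = -2
  [I]: (-1)·0+(-1)·0+(-1)·1 = -1
⇒ L^-2 I^-1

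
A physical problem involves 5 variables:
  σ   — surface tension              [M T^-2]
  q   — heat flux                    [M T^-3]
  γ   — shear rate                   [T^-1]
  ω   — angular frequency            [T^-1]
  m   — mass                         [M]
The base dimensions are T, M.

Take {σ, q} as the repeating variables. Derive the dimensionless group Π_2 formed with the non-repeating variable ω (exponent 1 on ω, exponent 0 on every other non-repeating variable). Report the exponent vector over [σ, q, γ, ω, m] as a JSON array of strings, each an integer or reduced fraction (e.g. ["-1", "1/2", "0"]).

Exponent matrix [T,M] × [σ,q,γ,ω,m]:
  T: [-2 -3 -1 -1  0]
  M: [ 1  1  0  0  1]
Row reduction gives pivot columns σ,q; rank = 2
Repeat: σ,q; free: γ,ω,m
RREF:
  r0: [   1    0   -1   -1    3]
  r1: [   0    1    1    1   -2]
Fix exponent of ω at 1, γ at 0, m at 0; solve each RREF row for its pivot's exponent:
  r0: exp(σ) + (-1)·1 = 0 ⇒ exp(σ) = 1
  r1: exp(q) + (1)·1 = 0 ⇒ exp(q) = -1
Π_2 = σ · q^-1 · ω

["1", "-1", "0", "1", "0"]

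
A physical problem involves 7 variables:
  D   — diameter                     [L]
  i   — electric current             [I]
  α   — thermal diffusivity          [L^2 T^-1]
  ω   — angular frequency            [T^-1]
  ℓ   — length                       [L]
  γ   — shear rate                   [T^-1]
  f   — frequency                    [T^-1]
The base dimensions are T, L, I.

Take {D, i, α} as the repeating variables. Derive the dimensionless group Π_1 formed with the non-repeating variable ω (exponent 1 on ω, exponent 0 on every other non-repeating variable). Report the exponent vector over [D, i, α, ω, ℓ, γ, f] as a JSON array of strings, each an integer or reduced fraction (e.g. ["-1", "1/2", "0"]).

Exponent matrix [T,L,I] × [D,i,α,ω,ℓ,γ,f]:
  T: [ 0  0 -1 -1  0 -1 -1]
  L: [ 1  0  2  0  1  0  0]
  I: [ 0  1  0  0  0  0  0]
RREF → pivots at {D,i,α} ⇒ r = 3
Pivot set = {D,i,α}, free = {ω,ℓ,γ,f}
RREF:
  r0: [   1    0    0   -2    1   -2   -2]
  r1: [   0    1    0    0    0    0    0]
  r2: [   0    0    1    1    0    1    1]
Fix exponent of ω at 1, ℓ at 0, γ at 0, f at 0; solve each RREF row for its pivot's exponent:
  r0: exp(D) + (-2)·1 = 0 ⇒ exp(D) = 2
  r1: exp(i) + (0)·1 = 0 ⇒ exp(i) = 0
  r2: exp(α) + (1)·1 = 0 ⇒ exp(α) = -1
Π_1 = D^2 · α^-1 · ω

["2", "0", "-1", "1", "0", "0", "0"]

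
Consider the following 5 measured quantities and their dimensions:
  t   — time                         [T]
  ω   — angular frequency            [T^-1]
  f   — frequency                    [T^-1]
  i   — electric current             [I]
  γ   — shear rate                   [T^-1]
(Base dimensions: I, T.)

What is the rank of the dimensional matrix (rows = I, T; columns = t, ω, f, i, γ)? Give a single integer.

Write exponents as rows I,T / cols t,ω,f,i,γ:
  I: [ 0  0  0  1  0]
  T: [ 1 -1 -1  0 -1]
Row reduction gives pivot columns t,i; rank = 2

2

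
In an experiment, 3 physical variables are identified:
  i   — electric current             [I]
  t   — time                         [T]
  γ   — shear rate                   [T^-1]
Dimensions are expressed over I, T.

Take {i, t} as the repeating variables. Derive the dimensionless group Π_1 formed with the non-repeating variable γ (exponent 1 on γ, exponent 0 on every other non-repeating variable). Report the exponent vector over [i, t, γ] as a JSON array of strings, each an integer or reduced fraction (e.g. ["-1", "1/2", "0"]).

["0", "1", "1"]

Exponent matrix [I,T] × [i,t,γ]:
  I: [ 1  0  0]
  T: [ 0  1 -1]
Echelon form has 2 nonzero rows (pivots: i,t)
Repeat: i,t; free: γ
RREF:
  r0: [   1    0    0]
  r1: [   0    1   -1]
Fix exponent of γ at 1; solve each RREF row for its pivot's exponent:
  r0: exp(i) + (0)·1 = 0 ⇒ exp(i) = 0
  r1: exp(t) + (-1)·1 = 0 ⇒ exp(t) = 1
Π_1 = t · γ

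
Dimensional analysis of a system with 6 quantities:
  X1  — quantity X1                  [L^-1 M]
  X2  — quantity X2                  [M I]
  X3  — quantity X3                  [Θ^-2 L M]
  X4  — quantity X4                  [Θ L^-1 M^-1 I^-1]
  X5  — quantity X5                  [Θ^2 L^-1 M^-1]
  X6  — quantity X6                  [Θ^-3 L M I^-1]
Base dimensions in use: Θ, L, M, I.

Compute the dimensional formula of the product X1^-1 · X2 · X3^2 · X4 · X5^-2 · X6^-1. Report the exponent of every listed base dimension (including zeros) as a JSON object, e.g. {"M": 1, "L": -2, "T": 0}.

{"Θ": -4, "L": 3, "M": 2, "I": 1}

Exponent matrix [Θ,L,M,I] × [X1,X2,X3,X4,X5,X6]:
  Θ: [ 0  0 -2  1  2 -3]
  L: [-1  0  1 -1 -1  1]
  M: [ 1  1  1 -1 -1  1]
  I: [ 0  1  0 -1  0 -1]
  [Θ]: (-1)·0+(1)·0+(2)·-2+(1)·1+(-2)·2+(-1)·-3 = -4
  [L]: (-1)·-1+(1)·0+(2)·1+(1)·-1+(-2)·-1+(-1)·1 = 3
  [M]: (-1)·1+(1)·1+(2)·1+(1)·-1+(-2)·-1+(-1)·1 = 2
  [I]: (-1)·0+(1)·1+(2)·0+(1)·-1+(-2)·0+(-1)·-1 = 1
⇒ Θ^-4 L^3 M^2 I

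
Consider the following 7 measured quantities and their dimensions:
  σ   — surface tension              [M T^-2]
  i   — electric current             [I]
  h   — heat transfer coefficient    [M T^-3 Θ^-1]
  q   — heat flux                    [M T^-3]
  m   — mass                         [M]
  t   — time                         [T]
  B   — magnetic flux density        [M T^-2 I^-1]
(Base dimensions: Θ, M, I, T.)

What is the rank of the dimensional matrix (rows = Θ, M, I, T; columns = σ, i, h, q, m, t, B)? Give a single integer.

4

Dimensional matrix (Θ×M×I×T by σ×i×h×q×m×t×B):
  Θ: [ 0  0 -1  0  0  0  0]
  M: [ 1  0  1  1  1  0  1]
  I: [ 0  1  0  0  0  0 -1]
  T: [-2  0 -3 -3  0  1 -2]
Echelon form has 4 nonzero rows (pivots: σ,i,h,q)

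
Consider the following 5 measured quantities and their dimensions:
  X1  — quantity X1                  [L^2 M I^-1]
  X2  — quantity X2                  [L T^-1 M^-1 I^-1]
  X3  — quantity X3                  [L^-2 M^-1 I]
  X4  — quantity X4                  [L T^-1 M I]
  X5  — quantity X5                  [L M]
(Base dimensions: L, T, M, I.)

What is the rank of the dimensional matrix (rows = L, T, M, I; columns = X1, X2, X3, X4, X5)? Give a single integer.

Exponent matrix [L,T,M,I] × [X1,X2,X3,X4,X5]:
  L: [ 2  1 -2  1  1]
  T: [ 0 -1  0 -1  0]
  M: [ 1 -1 -1  1  1]
  I: [-1 -1  1  1  0]
RREF → pivots at {X1,X2,X4} ⇒ r = 3

3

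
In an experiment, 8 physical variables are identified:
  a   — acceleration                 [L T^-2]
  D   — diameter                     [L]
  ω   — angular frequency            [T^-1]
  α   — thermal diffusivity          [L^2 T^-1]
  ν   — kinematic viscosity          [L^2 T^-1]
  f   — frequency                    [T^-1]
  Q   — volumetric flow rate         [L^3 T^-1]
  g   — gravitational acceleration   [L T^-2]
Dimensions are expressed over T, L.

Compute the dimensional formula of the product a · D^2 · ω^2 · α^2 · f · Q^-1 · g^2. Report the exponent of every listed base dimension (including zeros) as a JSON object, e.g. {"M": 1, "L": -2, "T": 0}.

{"T": -10, "L": 6}

Write exponents as rows T,L / cols a,D,ω,α,ν,f,Q,g:
  T: [-2  0 -1 -1 -1 -1 -1 -2]
  L: [ 1  1  0  2  2  0  3  1]
  [T]: (1)·-2+(2)·0+(2)·-1+(2)·-1+(1)·-1+(-1)·-1+(2)·-2 = -10
  [L]: (1)·1+(2)·1+(2)·0+(2)·2+(1)·0+(-1)·3+(2)·1 = 6
⇒ T^-10 L^6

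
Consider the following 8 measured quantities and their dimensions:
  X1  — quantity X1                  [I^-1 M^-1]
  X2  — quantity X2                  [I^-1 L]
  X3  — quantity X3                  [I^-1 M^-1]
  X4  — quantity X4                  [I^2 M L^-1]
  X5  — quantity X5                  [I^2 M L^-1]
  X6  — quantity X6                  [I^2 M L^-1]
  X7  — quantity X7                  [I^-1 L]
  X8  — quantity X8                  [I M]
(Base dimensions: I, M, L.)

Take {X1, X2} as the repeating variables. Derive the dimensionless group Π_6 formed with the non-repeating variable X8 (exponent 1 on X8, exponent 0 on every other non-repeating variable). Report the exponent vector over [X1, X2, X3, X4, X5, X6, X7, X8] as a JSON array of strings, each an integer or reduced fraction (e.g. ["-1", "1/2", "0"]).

Write exponents as rows I,M,L / cols X1,X2,X3,X4,X5,X6,X7,X8:
  I: [-1 -1 -1  2  2  2 -1  1]
  M: [-1  0 -1  1  1  1  0  1]
  L: [ 0  1  0 -1 -1 -1  1  0]
Echelon form has 2 nonzero rows (pivots: X1,X2)
Pivot set = {X1,X2}, free = {X3,X4,X5,X6,X7,X8}
RREF:
  r0: [   1    0    1   -1   -1   -1    0   -1]
  r1: [   0    1    0   -1   -1   -1    1    0]
  r2: [   0    0    0    0    0    0    0    0]
Fix exponent of X8 at 1, X3 at 0, X4 at 0, X5 at 0, X6 at 0, X7 at 0; solve each RREF row for its pivot's exponent:
  r0: exp(X1) + (-1)·1 = 0 ⇒ exp(X1) = 1
  r1: exp(X2) + (0)·1 = 0 ⇒ exp(X2) = 0
Π_6 = X1 · X8

["1", "0", "0", "0", "0", "0", "0", "1"]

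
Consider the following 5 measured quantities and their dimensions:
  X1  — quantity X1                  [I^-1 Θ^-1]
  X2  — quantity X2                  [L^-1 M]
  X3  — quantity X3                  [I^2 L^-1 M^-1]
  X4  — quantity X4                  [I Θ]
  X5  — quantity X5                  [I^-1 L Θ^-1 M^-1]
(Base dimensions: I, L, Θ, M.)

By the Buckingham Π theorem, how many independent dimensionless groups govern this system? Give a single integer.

Dimensional matrix (I×L×Θ×M by X1×X2×X3×X4×X5):
  I: [-1  0  2  1 -1]
  L: [ 0 -1 -1  0  1]
  Θ: [-1  0  0  1 -1]
  M: [ 0  1 -1  0 -1]
RREF → pivots at {X1,X2,X3} ⇒ r = 3
Π count = n − r = 5 − 3 = 2

2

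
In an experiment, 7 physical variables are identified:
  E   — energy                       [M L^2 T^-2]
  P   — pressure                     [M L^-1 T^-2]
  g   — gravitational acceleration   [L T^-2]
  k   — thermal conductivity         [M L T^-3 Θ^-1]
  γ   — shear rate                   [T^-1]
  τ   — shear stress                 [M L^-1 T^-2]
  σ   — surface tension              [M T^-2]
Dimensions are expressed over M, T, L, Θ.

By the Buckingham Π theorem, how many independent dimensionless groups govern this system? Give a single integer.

3

Dimensional matrix (M×T×L×Θ by E×P×g×k×γ×τ×σ):
  M: [ 1  1  0  1  0  1  1]
  T: [-2 -2 -2 -3 -1 -2 -2]
  L: [ 2 -1  1  1  0 -1  0]
  Θ: [ 0  0  0 -1  0  0  0]
Echelon form has 4 nonzero rows (pivots: E,P,g,k)
n=7, r=4 ⇒ 3 dimensionless groups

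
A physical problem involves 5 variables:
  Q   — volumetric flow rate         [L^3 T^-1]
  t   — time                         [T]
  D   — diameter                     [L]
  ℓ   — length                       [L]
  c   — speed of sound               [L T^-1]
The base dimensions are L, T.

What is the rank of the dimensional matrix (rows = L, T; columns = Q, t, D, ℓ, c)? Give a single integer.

2

Dimensional matrix (L×T by Q×t×D×ℓ×c):
  L: [ 3  0  1  1  1]
  T: [-1  1  0  0 -1]
RREF → pivots at {Q,t} ⇒ r = 2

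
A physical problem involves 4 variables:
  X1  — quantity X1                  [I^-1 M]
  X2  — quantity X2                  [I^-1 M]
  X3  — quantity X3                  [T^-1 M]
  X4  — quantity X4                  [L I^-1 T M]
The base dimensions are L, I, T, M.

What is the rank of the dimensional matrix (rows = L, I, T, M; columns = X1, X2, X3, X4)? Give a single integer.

Dimensional matrix (L×I×T×M by X1×X2×X3×X4):
  L: [ 0  0  0  1]
  I: [-1 -1  0 -1]
  T: [ 0  0 -1  1]
  M: [ 1  1  1  1]
RREF → pivots at {X1,X3,X4} ⇒ r = 3

3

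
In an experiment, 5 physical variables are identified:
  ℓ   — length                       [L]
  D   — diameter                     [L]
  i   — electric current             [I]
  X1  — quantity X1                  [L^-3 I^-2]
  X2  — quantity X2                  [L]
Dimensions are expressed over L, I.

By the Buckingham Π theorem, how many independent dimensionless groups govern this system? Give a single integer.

3

Exponent matrix [L,I] × [ℓ,D,i,X1,X2]:
  L: [ 1  1  0 -3  1]
  I: [ 0  0  1 -2  0]
RREF → pivots at {ℓ,i} ⇒ r = 2
n=5, r=2 ⇒ 3 dimensionless groups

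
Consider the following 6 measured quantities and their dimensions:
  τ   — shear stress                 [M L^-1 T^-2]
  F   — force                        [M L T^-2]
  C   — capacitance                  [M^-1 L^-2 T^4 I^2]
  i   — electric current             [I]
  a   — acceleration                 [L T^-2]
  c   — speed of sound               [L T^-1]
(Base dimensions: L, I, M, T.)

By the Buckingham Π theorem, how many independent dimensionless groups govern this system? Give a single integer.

Write exponents as rows L,I,M,T / cols τ,F,C,i,a,c:
  L: [-1  1 -2  0  1  1]
  I: [ 0  0  2  1  0  0]
  M: [ 1  1 -1  0  0  0]
  T: [-2 -2  4  0 -2 -1]
RREF → pivots at {τ,F,C,i} ⇒ r = 4
6 vars − rank 4 = 2 Π groups

2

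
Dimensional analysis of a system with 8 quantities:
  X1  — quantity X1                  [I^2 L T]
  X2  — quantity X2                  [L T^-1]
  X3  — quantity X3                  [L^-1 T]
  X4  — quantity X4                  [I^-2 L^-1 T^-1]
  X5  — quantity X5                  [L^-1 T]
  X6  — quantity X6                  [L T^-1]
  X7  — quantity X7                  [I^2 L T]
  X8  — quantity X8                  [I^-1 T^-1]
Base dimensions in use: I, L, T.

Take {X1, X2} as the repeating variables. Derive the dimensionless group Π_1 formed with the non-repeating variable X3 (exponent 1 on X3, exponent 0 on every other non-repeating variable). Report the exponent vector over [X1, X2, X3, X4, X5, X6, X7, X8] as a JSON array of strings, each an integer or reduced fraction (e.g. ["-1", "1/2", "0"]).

["0", "1", "1", "0", "0", "0", "0", "0"]

Dimensional matrix (I×L×T by X1×X2×X3×X4×X5×X6×X7×X8):
  I: [ 2  0  0 -2  0  0  2 -1]
  L: [ 1  1 -1 -1 -1  1  1  0]
  T: [ 1 -1  1 -1  1 -1  1 -1]
RREF → pivots at {X1,X2} ⇒ r = 2
Pivot set = {X1,X2}, free = {X3,X4,X5,X6,X7,X8}
RREF:
  r0: [   1    0    0   -1    0    0    1 -1/2]
  r1: [   0    1   -1    0   -1    1    0  1/2]
  r2: [   0    0    0    0    0    0    0    0]
Fix exponent of X3 at 1, X4 at 0, X5 at 0, X6 at 0, X7 at 0, X8 at 0; solve each RREF row for its pivot's exponent:
  r0: exp(X1) + (0)·1 = 0 ⇒ exp(X1) = 0
  r1: exp(X2) + (-1)·1 = 0 ⇒ exp(X2) = 1
Π_1 = X2 · X3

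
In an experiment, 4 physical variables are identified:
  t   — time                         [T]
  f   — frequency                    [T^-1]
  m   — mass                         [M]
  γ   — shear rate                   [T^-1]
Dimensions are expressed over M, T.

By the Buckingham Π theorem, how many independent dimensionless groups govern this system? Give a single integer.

2

Dimensional matrix (M×T by t×f×m×γ):
  M: [ 0  0  1  0]
  T: [ 1 -1  0 -1]
Row reduction gives pivot columns t,m; rank = 2
n=4, r=2 ⇒ 2 dimensionless groups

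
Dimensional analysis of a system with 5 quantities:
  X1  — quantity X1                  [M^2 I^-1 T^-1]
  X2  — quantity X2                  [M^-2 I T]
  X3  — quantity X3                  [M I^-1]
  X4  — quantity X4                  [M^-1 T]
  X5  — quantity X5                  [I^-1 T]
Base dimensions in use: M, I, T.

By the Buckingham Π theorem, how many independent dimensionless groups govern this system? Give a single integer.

3

Write exponents as rows M,I,T / cols X1,X2,X3,X4,X5:
  M: [ 2 -2  1 -1  0]
  I: [-1  1 -1  0 -1]
  T: [-1  1  0  1  1]
Row reduction gives pivot columns X1,X3; rank = 2
5 vars − rank 2 = 3 Π groups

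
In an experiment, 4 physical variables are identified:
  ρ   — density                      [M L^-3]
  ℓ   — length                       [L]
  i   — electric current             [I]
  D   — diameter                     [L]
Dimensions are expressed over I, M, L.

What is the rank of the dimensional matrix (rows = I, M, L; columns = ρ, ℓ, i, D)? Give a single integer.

Write exponents as rows I,M,L / cols ρ,ℓ,i,D:
  I: [ 0  0  1  0]
  M: [ 1  0  0  0]
  L: [-3  1  0  1]
Echelon form has 3 nonzero rows (pivots: ρ,ℓ,i)

3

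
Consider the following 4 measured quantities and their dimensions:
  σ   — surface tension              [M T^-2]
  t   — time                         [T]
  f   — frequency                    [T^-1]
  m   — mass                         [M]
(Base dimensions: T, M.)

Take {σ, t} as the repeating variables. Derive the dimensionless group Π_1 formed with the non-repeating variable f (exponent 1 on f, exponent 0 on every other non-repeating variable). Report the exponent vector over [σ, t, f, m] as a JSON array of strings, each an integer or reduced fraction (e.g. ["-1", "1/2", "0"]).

["0", "1", "1", "0"]

Dimensional matrix (T×M by σ×t×f×m):
  T: [-2  1 -1  0]
  M: [ 1  0  0  1]
RREF → pivots at {σ,t} ⇒ r = 2
Pivot set = {σ,t}, free = {f,m}
RREF:
  r0: [   1    0    0    1]
  r1: [   0    1   -1    2]
Fix exponent of f at 1, m at 0; solve each RREF row for its pivot's exponent:
  r0: exp(σ) + (0)·1 = 0 ⇒ exp(σ) = 0
  r1: exp(t) + (-1)·1 = 0 ⇒ exp(t) = 1
Π_1 = t · f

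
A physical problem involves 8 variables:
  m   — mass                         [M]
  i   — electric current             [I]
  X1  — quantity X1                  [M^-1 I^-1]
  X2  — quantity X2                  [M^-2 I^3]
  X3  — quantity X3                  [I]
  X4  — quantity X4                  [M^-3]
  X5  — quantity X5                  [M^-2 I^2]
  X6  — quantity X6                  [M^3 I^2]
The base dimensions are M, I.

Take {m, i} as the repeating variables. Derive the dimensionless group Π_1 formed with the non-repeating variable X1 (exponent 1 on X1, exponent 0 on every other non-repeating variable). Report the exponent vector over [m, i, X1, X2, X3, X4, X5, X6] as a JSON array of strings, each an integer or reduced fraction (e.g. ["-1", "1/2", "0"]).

["1", "1", "1", "0", "0", "0", "0", "0"]

Dimensional matrix (M×I by m×i×X1×X2×X3×X4×X5×X6):
  M: [ 1  0 -1 -2  0 -3 -2  3]
  I: [ 0  1 -1  3  1  0  2  2]
Echelon form has 2 nonzero rows (pivots: m,i)
Pivot set = {m,i}, free = {X1,X2,X3,X4,X5,X6}
RREF:
  r0: [   1    0   -1   -2    0   -3   -2    3]
  r1: [   0    1   -1    3    1    0    2    2]
Fix exponent of X1 at 1, X2 at 0, X3 at 0, X4 at 0, X5 at 0, X6 at 0; solve each RREF row for its pivot's exponent:
  r0: exp(m) + (-1)·1 = 0 ⇒ exp(m) = 1
  r1: exp(i) + (-1)·1 = 0 ⇒ exp(i) = 1
Π_1 = m · i · X1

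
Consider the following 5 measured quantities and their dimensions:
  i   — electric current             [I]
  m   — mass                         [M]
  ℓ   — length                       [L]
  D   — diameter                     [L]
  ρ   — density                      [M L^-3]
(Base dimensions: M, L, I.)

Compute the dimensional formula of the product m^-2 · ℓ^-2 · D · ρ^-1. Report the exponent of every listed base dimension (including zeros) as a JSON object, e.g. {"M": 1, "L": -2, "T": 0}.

Exponent matrix [M,L,I] × [i,m,ℓ,D,ρ]:
  M: [ 0  1  0  0  1]
  L: [ 0  0  1  1 -3]
  I: [ 1  0  0  0  0]
  [M]: (-2)·1+(-2)·0+(1)·0+(-1)·1 = -3
  [L]: (-2)·0+(-2)·1+(1)·1+(-1)·-3 = 2
  [I]: (-2)·0+(-2)·0+(1)·0+(-1)·0 = 0
⇒ M^-3 L^2

{"M": -3, "L": 2, "I": 0}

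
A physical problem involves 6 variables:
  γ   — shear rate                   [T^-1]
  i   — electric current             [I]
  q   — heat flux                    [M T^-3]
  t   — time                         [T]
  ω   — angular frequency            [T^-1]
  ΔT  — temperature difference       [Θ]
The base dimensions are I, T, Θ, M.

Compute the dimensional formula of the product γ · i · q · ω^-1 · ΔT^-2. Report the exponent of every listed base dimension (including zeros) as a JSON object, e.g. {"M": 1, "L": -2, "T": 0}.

{"I": 1, "T": -3, "Θ": -2, "M": 1}

Dimensional matrix (I×T×Θ×M by γ×i×q×t×ω×ΔT):
  I: [ 0  1  0  0  0  0]
  T: [-1  0 -3  1 -1  0]
  Θ: [ 0  0  0  0  0  1]
  M: [ 0  0  1  0  0  0]
  [I]: (1)·0+(1)·1+(1)·0+(-1)·0+(-2)·0 = 1
  [T]: (1)·-1+(1)·0+(1)·-3+(-1)·-1+(-2)·0 = -3
  [Θ]: (1)·0+(1)·0+(1)·0+(-1)·0+(-2)·1 = -2
  [M]: (1)·0+(1)·0+(1)·1+(-1)·0+(-2)·0 = 1
⇒ I T^-3 Θ^-2 M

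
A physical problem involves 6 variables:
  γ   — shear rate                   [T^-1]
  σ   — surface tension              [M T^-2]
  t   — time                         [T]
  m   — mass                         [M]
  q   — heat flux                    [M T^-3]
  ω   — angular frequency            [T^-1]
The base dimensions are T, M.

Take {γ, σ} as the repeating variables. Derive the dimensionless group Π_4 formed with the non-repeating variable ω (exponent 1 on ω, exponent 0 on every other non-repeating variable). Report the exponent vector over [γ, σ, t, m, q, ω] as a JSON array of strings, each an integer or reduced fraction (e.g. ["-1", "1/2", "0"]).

Write exponents as rows T,M / cols γ,σ,t,m,q,ω:
  T: [-1 -2  1  0 -3 -1]
  M: [ 0  1  0  1  1  0]
RREF → pivots at {γ,σ} ⇒ r = 2
Repeat: γ,σ; free: t,m,q,ω
RREF:
  r0: [   1    0   -1   -2    1    1]
  r1: [   0    1    0    1    1    0]
Fix exponent of ω at 1, t at 0, m at 0, q at 0; solve each RREF row for its pivot's exponent:
  r0: exp(γ) + (1)·1 = 0 ⇒ exp(γ) = -1
  r1: exp(σ) + (0)·1 = 0 ⇒ exp(σ) = 0
Π_4 = γ^-1 · ω

["-1", "0", "0", "0", "0", "1"]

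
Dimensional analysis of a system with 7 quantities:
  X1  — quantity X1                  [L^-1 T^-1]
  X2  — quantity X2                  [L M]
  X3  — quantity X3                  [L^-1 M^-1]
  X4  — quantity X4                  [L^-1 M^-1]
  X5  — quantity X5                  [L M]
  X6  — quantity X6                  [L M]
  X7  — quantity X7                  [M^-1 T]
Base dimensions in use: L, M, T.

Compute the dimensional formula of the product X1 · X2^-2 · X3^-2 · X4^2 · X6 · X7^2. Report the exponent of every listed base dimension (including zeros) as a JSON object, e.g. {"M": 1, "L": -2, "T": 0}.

Write exponents as rows L,M,T / cols X1,X2,X3,X4,X5,X6,X7:
  L: [-1  1 -1 -1  1  1  0]
  M: [ 0  1 -1 -1  1  1 -1]
  T: [-1  0  0  0  0  0  1]
  [L]: (1)·-1+(-2)·1+(-2)·-1+(2)·-1+(1)·1+(2)·0 = -2
  [M]: (1)·0+(-2)·1+(-2)·-1+(2)·-1+(1)·1+(2)·-1 = -3
  [T]: (1)·-1+(-2)·0+(-2)·0+(2)·0+(1)·0+(2)·1 = 1
⇒ L^-2 M^-3 T

{"L": -2, "M": -3, "T": 1}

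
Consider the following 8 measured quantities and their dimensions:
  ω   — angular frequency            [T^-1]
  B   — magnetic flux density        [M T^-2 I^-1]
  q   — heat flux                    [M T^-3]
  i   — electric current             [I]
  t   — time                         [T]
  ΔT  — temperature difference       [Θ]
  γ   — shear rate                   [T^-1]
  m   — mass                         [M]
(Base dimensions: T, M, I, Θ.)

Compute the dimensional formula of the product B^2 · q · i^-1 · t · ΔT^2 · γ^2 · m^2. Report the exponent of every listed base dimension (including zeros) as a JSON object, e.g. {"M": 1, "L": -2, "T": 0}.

{"T": -8, "M": 5, "I": -3, "Θ": 2}

Exponent matrix [T,M,I,Θ] × [ω,B,q,i,t,ΔT,γ,m]:
  T: [-1 -2 -3  0  1  0 -1  0]
  M: [ 0  1  1  0  0  0  0  1]
  I: [ 0 -1  0  1  0  0  0  0]
  Θ: [ 0  0  0  0  0  1  0  0]
  [T]: (2)·-2+(1)·-3+(-1)·0+(1)·1+(2)·0+(2)·-1+(2)·0 = -8
  [M]: (2)·1+(1)·1+(-1)·0+(1)·0+(2)·0+(2)·0+(2)·1 = 5
  [I]: (2)·-1+(1)·0+(-1)·1+(1)·0+(2)·0+(2)·0+(2)·0 = -3
  [Θ]: (2)·0+(1)·0+(-1)·0+(1)·0+(2)·1+(2)·0+(2)·0 = 2
⇒ T^-8 M^5 I^-3 Θ^2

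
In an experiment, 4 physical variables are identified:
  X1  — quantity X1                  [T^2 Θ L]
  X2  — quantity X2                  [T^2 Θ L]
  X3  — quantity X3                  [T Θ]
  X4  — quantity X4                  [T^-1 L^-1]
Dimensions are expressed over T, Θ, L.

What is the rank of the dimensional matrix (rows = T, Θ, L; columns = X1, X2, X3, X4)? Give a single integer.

2

Dimensional matrix (T×Θ×L by X1×X2×X3×X4):
  T: [ 2  2  1 -1]
  Θ: [ 1  1  1  0]
  L: [ 1  1  0 -1]
Row reduction gives pivot columns X1,X3; rank = 2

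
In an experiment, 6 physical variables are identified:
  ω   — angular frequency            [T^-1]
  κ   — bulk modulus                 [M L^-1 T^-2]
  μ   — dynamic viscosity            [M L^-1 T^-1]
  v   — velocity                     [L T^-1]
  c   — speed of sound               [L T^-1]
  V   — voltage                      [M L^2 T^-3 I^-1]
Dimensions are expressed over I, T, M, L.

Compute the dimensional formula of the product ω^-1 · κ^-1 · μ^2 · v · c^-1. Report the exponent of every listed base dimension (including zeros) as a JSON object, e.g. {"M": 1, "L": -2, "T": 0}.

{"I": 0, "T": 1, "M": 1, "L": -1}

Exponent matrix [I,T,M,L] × [ω,κ,μ,v,c,V]:
  I: [ 0  0  0  0  0 -1]
  T: [-1 -2 -1 -1 -1 -3]
  M: [ 0  1  1  0  0  1]
  L: [ 0 -1 -1  1  1  2]
  [I]: (-1)·0+(-1)·0+(2)·0+(1)·0+(-1)·0 = 0
  [T]: (-1)·-1+(-1)·-2+(2)·-1+(1)·-1+(-1)·-1 = 1
  [M]: (-1)·0+(-1)·1+(2)·1+(1)·0+(-1)·0 = 1
  [L]: (-1)·0+(-1)·-1+(2)·-1+(1)·1+(-1)·1 = -1
⇒ T M L^-1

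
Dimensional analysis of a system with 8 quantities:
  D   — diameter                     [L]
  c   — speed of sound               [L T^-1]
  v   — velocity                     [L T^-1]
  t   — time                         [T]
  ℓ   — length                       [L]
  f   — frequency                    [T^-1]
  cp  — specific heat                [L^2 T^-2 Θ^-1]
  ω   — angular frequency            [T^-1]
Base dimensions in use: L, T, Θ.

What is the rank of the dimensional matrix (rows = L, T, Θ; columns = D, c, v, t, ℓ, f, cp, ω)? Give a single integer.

3

Write exponents as rows L,T,Θ / cols D,c,v,t,ℓ,f,cp,ω:
  L: [ 1  1  1  0  1  0  2  0]
  T: [ 0 -1 -1  1  0 -1 -2 -1]
  Θ: [ 0  0  0  0  0  0 -1  0]
RREF → pivots at {D,c,cp} ⇒ r = 3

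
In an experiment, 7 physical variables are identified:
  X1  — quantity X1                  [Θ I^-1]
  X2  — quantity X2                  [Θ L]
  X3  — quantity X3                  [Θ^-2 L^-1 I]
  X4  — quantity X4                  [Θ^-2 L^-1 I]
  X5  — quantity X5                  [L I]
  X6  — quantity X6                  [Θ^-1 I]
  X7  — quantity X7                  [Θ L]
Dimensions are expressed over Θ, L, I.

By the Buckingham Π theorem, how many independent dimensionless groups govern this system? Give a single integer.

Dimensional matrix (Θ×L×I by X1×X2×X3×X4×X5×X6×X7):
  Θ: [ 1  1 -2 -2  0 -1  1]
  L: [ 0  1 -1 -1  1  0  1]
  I: [-1  0  1  1  1  1  0]
Row reduction gives pivot columns X1,X2; rank = 2
Π count = n − r = 7 − 2 = 5

5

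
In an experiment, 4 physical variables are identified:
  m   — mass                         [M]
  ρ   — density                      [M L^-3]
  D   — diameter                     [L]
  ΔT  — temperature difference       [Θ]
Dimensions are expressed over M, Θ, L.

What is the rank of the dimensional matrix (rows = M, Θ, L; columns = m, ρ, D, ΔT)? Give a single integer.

Dimensional matrix (M×Θ×L by m×ρ×D×ΔT):
  M: [ 1  1  0  0]
  Θ: [ 0  0  0  1]
  L: [ 0 -3  1  0]
Echelon form has 3 nonzero rows (pivots: m,ρ,ΔT)

3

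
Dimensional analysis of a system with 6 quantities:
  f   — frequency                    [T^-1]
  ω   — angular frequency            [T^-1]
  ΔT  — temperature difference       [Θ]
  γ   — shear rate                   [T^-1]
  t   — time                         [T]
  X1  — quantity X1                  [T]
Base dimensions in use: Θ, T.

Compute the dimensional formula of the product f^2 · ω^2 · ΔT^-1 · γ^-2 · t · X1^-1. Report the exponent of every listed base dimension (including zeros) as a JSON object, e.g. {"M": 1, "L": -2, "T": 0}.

{"Θ": -1, "T": -2}

Dimensional matrix (Θ×T by f×ω×ΔT×γ×t×X1):
  Θ: [ 0  0  1  0  0  0]
  T: [-1 -1  0 -1  1  1]
  [Θ]: (2)·0+(2)·0+(-1)·1+(-2)·0+(1)·0+(-1)·0 = -1
  [T]: (2)·-1+(2)·-1+(-1)·0+(-2)·-1+(1)·1+(-1)·1 = -2
⇒ Θ^-1 T^-2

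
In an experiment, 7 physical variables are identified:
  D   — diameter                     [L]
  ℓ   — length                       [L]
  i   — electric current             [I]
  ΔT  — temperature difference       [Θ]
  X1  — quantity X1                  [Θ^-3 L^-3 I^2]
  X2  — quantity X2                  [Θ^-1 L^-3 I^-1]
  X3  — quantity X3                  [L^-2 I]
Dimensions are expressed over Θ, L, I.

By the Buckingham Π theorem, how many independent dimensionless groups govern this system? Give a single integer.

Write exponents as rows Θ,L,I / cols D,ℓ,i,ΔT,X1,X2,X3:
  Θ: [ 0  0  0  1 -3 -1  0]
  L: [ 1  1  0  0 -3 -3 -2]
  I: [ 0  0  1  0  2 -1  1]
Row reduction gives pivot columns D,i,ΔT; rank = 3
n=7, r=3 ⇒ 4 dimensionless groups

4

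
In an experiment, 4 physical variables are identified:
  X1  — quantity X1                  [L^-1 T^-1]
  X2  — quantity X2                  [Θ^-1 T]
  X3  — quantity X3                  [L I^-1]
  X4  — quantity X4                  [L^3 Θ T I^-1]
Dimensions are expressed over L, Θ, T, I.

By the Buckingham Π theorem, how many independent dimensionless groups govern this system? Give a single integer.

1

Write exponents as rows L,Θ,T,I / cols X1,X2,X3,X4:
  L: [-1  0  1  3]
  Θ: [ 0 -1  0  1]
  T: [-1  1  0  1]
  I: [ 0  0 -1 -1]
Echelon form has 3 nonzero rows (pivots: X1,X2,X3)
4 vars − rank 3 = 1 Π group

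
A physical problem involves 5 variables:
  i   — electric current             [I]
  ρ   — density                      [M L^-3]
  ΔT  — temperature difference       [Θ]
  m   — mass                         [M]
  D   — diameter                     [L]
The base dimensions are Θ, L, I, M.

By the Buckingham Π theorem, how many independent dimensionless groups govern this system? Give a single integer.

1

Write exponents as rows Θ,L,I,M / cols i,ρ,ΔT,m,D:
  Θ: [ 0  0  1  0  0]
  L: [ 0 -3  0  0  1]
  I: [ 1  0  0  0  0]
  M: [ 0  1  0  1  0]
Echelon form has 4 nonzero rows (pivots: i,ρ,ΔT,m)
n=5, r=4 ⇒ 1 dimensionless group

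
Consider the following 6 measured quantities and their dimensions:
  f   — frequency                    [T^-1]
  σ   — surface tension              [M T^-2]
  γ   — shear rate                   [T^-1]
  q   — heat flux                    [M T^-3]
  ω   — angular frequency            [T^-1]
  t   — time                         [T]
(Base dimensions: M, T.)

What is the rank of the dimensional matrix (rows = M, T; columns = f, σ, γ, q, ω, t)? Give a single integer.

2

Dimensional matrix (M×T by f×σ×γ×q×ω×t):
  M: [ 0  1  0  1  0  0]
  T: [-1 -2 -1 -3 -1  1]
Row reduction gives pivot columns f,σ; rank = 2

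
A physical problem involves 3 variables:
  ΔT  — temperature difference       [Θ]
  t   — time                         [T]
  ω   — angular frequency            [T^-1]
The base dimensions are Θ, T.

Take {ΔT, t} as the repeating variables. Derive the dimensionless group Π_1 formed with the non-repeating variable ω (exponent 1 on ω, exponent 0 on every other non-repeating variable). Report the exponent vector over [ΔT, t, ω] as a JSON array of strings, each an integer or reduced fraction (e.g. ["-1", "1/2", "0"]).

Write exponents as rows Θ,T / cols ΔT,t,ω:
  Θ: [ 1  0  0]
  T: [ 0  1 -1]
RREF → pivots at {ΔT,t} ⇒ r = 2
Repeat: ΔT,t; free: ω
RREF:
  r0: [   1    0    0]
  r1: [   0    1   -1]
Fix exponent of ω at 1; solve each RREF row for its pivot's exponent:
  r0: exp(ΔT) + (0)·1 = 0 ⇒ exp(ΔT) = 0
  r1: exp(t) + (-1)·1 = 0 ⇒ exp(t) = 1
Π_1 = t · ω

["0", "1", "1"]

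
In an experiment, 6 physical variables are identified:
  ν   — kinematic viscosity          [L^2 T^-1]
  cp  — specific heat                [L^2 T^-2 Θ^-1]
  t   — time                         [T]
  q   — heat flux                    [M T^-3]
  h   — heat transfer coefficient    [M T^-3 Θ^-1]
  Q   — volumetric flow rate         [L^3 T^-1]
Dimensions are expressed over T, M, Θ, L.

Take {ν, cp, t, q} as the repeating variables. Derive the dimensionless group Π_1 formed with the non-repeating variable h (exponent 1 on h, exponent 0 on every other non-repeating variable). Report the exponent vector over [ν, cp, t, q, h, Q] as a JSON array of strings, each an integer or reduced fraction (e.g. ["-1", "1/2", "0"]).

Dimensional matrix (T×M×Θ×L by ν×cp×t×q×h×Q):
  T: [-1 -2  1 -3 -3 -1]
  M: [ 0  0  0  1  1  0]
  Θ: [ 0 -1  0  0 -1  0]
  L: [ 2  2  0  0  0  3]
Echelon form has 4 nonzero rows (pivots: ν,cp,t,q)
Repeat: ν,cp,t,q; free: h,Q
RREF:
  r0: [   1    0    0    0   -1  3/2]
  r1: [   0    1    0    0    1    0]
  r2: [   0    0    1    0    1  1/2]
  r3: [   0    0    0    1    1    0]
Fix exponent of h at 1, Q at 0; solve each RREF row for its pivot's exponent:
  r0: exp(ν) + (-1)·1 = 0 ⇒ exp(ν) = 1
  r1: exp(cp) + (1)·1 = 0 ⇒ exp(cp) = -1
  r2: exp(t) + (1)·1 = 0 ⇒ exp(t) = -1
  r3: exp(q) + (1)·1 = 0 ⇒ exp(q) = -1
Π_1 = ν · cp^-1 · t^-1 · q^-1 · h

["1", "-1", "-1", "-1", "1", "0"]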